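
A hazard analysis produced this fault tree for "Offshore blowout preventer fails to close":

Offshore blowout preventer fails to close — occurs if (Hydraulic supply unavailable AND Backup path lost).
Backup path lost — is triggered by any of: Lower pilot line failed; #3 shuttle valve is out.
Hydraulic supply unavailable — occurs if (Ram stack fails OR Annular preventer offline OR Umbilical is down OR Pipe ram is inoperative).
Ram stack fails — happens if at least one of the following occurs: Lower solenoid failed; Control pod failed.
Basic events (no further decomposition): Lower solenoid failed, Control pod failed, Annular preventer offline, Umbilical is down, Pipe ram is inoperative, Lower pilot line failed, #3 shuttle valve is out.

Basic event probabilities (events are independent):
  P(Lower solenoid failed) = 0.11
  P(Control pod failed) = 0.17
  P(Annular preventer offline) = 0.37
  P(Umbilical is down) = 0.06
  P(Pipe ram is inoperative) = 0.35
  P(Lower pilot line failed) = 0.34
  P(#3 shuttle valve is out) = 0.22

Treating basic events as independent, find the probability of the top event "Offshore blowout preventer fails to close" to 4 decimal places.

P(Ram stack fails) [OR] = 1 − (1−0.11) × (1−0.17) = 0.261300
P(Hydraulic supply unavailable) [OR] = 1 − (1−0.261300) × (1−0.37) × (1−0.06) × (1−0.35) = 0.715652
P(Backup path lost) [OR] = 1 − (1−0.34) × (1−0.22) = 0.485200
P(Offshore blowout preventer fails to close) [AND] = 0.715652 × 0.485200 = 0.347234
Rounded to 4 decimal places: P(Offshore blowout preventer fails to close) ≈ 0.3472.

0.3472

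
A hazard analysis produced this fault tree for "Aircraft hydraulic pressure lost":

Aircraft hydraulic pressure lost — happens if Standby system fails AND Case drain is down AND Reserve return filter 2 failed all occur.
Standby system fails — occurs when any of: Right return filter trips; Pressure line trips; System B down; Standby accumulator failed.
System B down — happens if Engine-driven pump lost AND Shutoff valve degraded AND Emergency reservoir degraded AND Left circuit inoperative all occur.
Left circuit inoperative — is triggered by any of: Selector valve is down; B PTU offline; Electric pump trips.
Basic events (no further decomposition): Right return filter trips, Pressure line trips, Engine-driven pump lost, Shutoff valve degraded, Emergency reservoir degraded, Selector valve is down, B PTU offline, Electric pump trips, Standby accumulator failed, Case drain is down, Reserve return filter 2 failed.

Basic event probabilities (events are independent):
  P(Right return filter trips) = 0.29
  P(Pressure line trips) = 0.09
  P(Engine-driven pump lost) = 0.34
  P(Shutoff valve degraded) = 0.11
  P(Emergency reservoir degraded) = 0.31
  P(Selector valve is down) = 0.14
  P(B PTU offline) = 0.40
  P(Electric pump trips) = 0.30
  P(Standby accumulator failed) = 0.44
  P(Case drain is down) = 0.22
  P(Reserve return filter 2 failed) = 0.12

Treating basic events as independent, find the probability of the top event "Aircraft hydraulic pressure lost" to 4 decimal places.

0.0169

P(Left circuit inoperative) [OR] = 1 − (1−0.14) × (1−0.40) × (1−0.30) = 0.638800
P(System B down) [AND] = 0.34 × 0.11 × 0.31 × 0.638800 = 0.007406
P(Standby system fails) [OR] = 1 − (1−0.29) × (1−0.09) × (1−0.007406) × (1−0.44) = 0.640864
P(Aircraft hydraulic pressure lost) [AND] = 0.640864 × 0.22 × 0.12 = 0.016919
Rounded to 4 decimal places: P(Aircraft hydraulic pressure lost) ≈ 0.0169.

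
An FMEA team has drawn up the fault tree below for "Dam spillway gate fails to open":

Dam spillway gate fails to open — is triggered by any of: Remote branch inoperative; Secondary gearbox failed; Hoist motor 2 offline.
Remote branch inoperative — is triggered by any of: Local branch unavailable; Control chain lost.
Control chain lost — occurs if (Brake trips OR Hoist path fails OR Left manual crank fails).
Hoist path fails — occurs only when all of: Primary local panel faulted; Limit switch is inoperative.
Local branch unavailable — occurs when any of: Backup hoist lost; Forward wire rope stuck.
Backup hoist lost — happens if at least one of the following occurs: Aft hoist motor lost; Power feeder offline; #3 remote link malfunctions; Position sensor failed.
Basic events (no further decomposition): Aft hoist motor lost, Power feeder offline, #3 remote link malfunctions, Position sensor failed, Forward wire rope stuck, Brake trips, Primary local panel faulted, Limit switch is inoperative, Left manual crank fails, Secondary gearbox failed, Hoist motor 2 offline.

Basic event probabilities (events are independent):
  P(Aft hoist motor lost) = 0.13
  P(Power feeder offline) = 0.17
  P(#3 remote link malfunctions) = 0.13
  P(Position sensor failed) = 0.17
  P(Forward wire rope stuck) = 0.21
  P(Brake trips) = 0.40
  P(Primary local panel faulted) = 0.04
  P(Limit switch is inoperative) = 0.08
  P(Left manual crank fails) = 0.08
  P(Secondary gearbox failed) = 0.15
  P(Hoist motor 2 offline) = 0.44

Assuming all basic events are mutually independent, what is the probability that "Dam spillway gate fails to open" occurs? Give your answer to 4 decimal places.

P(Backup hoist lost) [OR] = 1 − (1−0.13) × (1−0.17) × (1−0.13) × (1−0.17) = 0.478572
P(Local branch unavailable) [OR] = 1 − (1−0.478572) × (1−0.21) = 0.588072
P(Hoist path fails) [AND] = 0.04 × 0.08 = 0.003200
P(Control chain lost) [OR] = 1 − (1−0.40) × (1−0.003200) × (1−0.08) = 0.449766
P(Remote branch inoperative) [OR] = 1 − (1−0.588072) × (1−0.449766) = 0.773343
P(Dam spillway gate fails to open) [OR] = 1 − (1−0.773343) × (1−0.15) × (1−0.44) = 0.892111
Rounded to 4 decimal places: P(Dam spillway gate fails to open) ≈ 0.8921.

0.8921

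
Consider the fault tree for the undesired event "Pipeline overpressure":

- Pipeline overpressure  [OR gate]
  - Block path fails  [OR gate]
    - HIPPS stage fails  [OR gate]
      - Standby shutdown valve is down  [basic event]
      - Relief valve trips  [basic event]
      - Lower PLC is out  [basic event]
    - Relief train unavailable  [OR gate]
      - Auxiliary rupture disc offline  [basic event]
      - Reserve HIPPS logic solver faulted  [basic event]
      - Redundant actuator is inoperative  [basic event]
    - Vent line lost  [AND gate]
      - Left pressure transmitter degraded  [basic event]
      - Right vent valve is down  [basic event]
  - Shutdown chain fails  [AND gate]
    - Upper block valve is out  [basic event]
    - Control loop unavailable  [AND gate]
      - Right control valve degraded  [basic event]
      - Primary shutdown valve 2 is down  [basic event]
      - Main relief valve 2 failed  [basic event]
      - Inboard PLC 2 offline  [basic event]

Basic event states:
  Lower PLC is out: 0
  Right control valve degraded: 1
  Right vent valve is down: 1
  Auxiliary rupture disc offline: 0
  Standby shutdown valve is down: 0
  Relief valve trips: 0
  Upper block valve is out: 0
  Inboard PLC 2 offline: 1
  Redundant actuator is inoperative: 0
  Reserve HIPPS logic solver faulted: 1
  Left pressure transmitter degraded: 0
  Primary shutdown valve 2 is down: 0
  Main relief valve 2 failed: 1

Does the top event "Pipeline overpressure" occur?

Yes

HIPPS stage fails [OR]: Standby shutdown valve is down=not, Relief valve trips=not, Lower PLC is out=not → no input occurs → does not occur.
Relief train unavailable [OR]: Auxiliary rupture disc offline=not, Reserve HIPPS logic solver faulted=occurs, Redundant actuator is inoperative=not → at least one input occurs → occurs.
Vent line lost [AND]: Left pressure transmitter degraded=not, Right vent valve is down=occurs → not all inputs occur → does not occur.
Block path fails [OR]: HIPPS stage fails=not, Relief train unavailable=occurs, Vent line lost=not → at least one input occurs → occurs.
Control loop unavailable [AND]: Right control valve degraded=occurs, Primary shutdown valve 2 is down=not, Main relief valve 2 failed=occurs, Inboard PLC 2 offline=occurs → not all inputs occur → does not occur.
Shutdown chain fails [AND]: Upper block valve is out=not, Control loop unavailable=not → not all inputs occur → does not occur.
Pipeline overpressure [OR]: Block path fails=occurs, Shutdown chain fails=not → at least one input occurs → occurs.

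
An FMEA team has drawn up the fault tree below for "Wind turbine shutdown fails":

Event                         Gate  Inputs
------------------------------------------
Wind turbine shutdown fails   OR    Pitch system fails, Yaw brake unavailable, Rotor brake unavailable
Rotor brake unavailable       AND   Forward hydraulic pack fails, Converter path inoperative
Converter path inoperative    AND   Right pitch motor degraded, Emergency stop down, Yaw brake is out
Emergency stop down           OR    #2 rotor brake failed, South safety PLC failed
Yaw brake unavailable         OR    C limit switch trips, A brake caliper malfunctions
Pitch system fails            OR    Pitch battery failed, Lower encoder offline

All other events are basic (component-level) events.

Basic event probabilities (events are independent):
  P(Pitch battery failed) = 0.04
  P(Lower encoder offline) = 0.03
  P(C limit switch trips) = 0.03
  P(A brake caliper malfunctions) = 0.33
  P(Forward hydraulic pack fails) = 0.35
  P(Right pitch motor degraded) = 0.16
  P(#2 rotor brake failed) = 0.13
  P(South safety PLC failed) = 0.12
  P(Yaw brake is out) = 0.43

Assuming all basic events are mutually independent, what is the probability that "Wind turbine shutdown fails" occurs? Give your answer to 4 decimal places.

P(Pitch system fails) [OR] = 1 − (1−0.04) × (1−0.03) = 0.068800
P(Yaw brake unavailable) [OR] = 1 − (1−0.03) × (1−0.33) = 0.350100
P(Emergency stop down) [OR] = 1 − (1−0.13) × (1−0.12) = 0.234400
P(Converter path inoperative) [AND] = 0.16 × 0.234400 × 0.43 = 0.016127
P(Rotor brake unavailable) [AND] = 0.35 × 0.016127 = 0.005644
P(Wind turbine shutdown fails) [OR] = 1 − (1−0.068800) × (1−0.350100) × (1−0.005644) = 0.398229
Rounded to 4 decimal places: P(Wind turbine shutdown fails) ≈ 0.3982.

0.3982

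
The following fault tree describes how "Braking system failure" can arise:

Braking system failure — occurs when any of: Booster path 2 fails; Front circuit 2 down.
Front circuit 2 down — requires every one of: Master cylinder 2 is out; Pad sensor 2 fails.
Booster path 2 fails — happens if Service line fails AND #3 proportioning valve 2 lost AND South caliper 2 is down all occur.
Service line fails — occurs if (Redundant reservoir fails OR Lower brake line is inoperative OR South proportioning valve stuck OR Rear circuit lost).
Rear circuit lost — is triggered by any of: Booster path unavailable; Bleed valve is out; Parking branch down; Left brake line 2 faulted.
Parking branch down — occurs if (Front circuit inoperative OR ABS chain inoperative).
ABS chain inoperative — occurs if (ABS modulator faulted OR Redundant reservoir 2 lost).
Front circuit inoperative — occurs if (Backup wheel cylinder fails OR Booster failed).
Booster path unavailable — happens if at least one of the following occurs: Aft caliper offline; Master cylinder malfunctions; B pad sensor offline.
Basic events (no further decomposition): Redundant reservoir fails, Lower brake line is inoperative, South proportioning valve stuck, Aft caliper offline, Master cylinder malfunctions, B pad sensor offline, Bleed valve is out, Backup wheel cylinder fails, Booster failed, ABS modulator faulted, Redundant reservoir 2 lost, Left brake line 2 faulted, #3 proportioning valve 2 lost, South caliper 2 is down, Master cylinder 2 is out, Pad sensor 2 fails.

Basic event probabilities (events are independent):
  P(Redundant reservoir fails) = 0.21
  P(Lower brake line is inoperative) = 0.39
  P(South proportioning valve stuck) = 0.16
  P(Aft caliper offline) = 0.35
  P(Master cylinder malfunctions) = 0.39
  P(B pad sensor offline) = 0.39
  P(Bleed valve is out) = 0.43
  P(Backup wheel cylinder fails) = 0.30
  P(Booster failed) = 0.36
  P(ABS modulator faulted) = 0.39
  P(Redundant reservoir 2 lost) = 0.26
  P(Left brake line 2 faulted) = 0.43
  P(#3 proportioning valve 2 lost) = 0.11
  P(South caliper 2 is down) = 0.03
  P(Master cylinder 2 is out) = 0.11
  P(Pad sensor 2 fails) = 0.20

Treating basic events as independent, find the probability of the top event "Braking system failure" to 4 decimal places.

P(Booster path unavailable) [OR] = 1 − (1−0.35) × (1−0.39) × (1−0.39) = 0.758135
P(Front circuit inoperative) [OR] = 1 − (1−0.30) × (1−0.36) = 0.552000
P(ABS chain inoperative) [OR] = 1 − (1−0.39) × (1−0.26) = 0.548600
P(Parking branch down) [OR] = 1 − (1−0.552000) × (1−0.548600) = 0.797773
P(Rear circuit lost) [OR] = 1 − (1−0.758135) × (1−0.43) × (1−0.797773) × (1−0.43) = 0.984109
P(Service line fails) [OR] = 1 − (1−0.21) × (1−0.39) × (1−0.16) × (1−0.984109) = 0.993567
P(Booster path 2 fails) [AND] = 0.993567 × 0.11 × 0.03 = 0.003279
P(Front circuit 2 down) [AND] = 0.11 × 0.20 = 0.022000
P(Braking system failure) [OR] = 1 − (1−0.003279) × (1−0.022000) = 0.025207
Rounded to 4 decimal places: P(Braking system failure) ≈ 0.0252.

0.0252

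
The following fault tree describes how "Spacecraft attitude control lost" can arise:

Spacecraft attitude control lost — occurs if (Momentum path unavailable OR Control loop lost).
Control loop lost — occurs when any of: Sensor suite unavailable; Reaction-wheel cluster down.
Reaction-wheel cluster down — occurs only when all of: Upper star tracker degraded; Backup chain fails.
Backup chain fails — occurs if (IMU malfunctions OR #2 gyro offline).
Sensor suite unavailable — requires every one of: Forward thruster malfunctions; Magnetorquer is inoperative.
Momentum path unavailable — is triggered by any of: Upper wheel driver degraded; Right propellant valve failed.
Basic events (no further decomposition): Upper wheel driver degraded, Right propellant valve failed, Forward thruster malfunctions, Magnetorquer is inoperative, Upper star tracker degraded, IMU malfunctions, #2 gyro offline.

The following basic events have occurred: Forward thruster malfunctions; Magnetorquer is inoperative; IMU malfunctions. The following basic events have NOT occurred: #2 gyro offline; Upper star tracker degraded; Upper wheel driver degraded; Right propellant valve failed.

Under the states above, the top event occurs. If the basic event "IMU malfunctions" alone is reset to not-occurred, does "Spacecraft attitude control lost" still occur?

Yes

Counterfactual: set "IMU malfunctions" to not occurred.
Momentum path unavailable [OR]: Upper wheel driver degraded=not, Right propellant valve failed=not → no input occurs → does not occur.
Sensor suite unavailable [AND]: Forward thruster malfunctions=occurs, Magnetorquer is inoperative=occurs → all inputs occur → occurs.
Backup chain fails [OR]: IMU malfunctions=not, #2 gyro offline=not → no input occurs → does not occur.
Reaction-wheel cluster down [AND]: Upper star tracker degraded=not, Backup chain fails=not → not all inputs occur → does not occur.
Control loop lost [OR]: Sensor suite unavailable=occurs, Reaction-wheel cluster down=not → at least one input occurs → occurs.
Spacecraft attitude control lost [OR]: Momentum path unavailable=not, Control loop lost=occurs → at least one input occurs → occurs.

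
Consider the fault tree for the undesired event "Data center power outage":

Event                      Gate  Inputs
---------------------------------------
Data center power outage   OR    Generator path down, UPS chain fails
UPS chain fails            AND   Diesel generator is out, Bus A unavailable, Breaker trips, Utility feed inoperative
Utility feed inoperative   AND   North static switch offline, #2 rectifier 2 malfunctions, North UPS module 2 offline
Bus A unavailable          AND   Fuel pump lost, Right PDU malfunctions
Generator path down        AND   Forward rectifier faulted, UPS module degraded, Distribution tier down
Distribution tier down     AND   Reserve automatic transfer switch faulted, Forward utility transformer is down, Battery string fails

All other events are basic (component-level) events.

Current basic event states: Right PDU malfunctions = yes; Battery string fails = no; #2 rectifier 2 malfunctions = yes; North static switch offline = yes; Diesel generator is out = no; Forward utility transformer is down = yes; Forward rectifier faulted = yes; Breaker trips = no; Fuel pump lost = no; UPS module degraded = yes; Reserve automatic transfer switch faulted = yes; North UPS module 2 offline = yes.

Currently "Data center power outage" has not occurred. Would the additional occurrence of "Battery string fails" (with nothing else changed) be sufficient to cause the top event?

Counterfactual: set "Battery string fails" to occurred.
Distribution tier down [AND]: Reserve automatic transfer switch faulted=occurs, Forward utility transformer is down=occurs, Battery string fails=occurs → all inputs occur → occurs.
Generator path down [AND]: Forward rectifier faulted=occurs, UPS module degraded=occurs, Distribution tier down=occurs → all inputs occur → occurs.
Bus A unavailable [AND]: Fuel pump lost=not, Right PDU malfunctions=occurs → not all inputs occur → does not occur.
Utility feed inoperative [AND]: North static switch offline=occurs, #2 rectifier 2 malfunctions=occurs, North UPS module 2 offline=occurs → all inputs occur → occurs.
UPS chain fails [AND]: Diesel generator is out=not, Bus A unavailable=not, Breaker trips=not, Utility feed inoperative=occurs → not all inputs occur → does not occur.
Data center power outage [OR]: Generator path down=occurs, UPS chain fails=not → at least one input occurs → occurs.

Yes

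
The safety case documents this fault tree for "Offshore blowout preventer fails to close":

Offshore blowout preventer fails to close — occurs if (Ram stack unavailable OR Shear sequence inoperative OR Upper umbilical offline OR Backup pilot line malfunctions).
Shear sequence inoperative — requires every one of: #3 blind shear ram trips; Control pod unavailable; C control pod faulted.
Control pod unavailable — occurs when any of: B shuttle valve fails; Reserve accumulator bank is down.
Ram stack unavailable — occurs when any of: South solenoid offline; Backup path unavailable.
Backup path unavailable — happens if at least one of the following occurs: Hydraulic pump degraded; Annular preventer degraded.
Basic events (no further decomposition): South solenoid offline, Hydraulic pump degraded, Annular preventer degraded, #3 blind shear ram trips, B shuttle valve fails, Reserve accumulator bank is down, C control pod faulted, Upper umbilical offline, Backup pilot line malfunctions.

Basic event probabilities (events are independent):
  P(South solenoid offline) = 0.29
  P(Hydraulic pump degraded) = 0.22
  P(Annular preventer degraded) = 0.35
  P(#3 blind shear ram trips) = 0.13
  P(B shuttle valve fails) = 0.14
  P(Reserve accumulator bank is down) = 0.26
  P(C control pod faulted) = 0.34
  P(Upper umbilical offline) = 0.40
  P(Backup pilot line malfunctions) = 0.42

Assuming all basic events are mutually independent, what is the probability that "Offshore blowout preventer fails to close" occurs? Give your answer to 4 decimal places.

P(Backup path unavailable) [OR] = 1 − (1−0.22) × (1−0.35) = 0.493000
P(Ram stack unavailable) [OR] = 1 − (1−0.29) × (1−0.493000) = 0.640030
P(Control pod unavailable) [OR] = 1 − (1−0.14) × (1−0.26) = 0.363600
P(Shear sequence inoperative) [AND] = 0.13 × 0.363600 × 0.34 = 0.016071
P(Offshore blowout preventer fails to close) [OR] = 1 − (1−0.640030) × (1−0.016071) × (1−0.40) × (1−0.42) = 0.876744
Rounded to 4 decimal places: P(Offshore blowout preventer fails to close) ≈ 0.8767.

0.8767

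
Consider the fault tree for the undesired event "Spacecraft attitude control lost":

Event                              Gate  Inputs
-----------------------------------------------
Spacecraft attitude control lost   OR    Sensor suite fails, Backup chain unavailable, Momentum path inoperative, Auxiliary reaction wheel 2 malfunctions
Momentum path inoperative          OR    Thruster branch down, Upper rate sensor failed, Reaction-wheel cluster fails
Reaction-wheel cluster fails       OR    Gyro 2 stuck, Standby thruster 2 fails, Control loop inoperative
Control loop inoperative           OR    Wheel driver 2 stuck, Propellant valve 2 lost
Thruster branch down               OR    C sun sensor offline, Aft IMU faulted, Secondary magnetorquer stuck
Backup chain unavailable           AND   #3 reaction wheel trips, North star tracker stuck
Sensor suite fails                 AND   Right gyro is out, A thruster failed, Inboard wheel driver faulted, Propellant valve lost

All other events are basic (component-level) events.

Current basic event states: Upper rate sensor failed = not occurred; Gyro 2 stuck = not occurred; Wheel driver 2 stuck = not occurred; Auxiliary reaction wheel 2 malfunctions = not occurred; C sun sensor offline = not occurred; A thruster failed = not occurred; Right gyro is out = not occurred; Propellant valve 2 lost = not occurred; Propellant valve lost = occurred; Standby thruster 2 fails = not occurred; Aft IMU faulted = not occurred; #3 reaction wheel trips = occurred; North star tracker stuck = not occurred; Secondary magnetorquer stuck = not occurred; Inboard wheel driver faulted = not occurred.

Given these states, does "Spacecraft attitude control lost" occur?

Sensor suite fails [AND]: Right gyro is out=not, A thruster failed=not, Inboard wheel driver faulted=not, Propellant valve lost=occurs → not all inputs occur → does not occur.
Backup chain unavailable [AND]: #3 reaction wheel trips=occurs, North star tracker stuck=not → not all inputs occur → does not occur.
Thruster branch down [OR]: C sun sensor offline=not, Aft IMU faulted=not, Secondary magnetorquer stuck=not → no input occurs → does not occur.
Control loop inoperative [OR]: Wheel driver 2 stuck=not, Propellant valve 2 lost=not → no input occurs → does not occur.
Reaction-wheel cluster fails [OR]: Gyro 2 stuck=not, Standby thruster 2 fails=not, Control loop inoperative=not → no input occurs → does not occur.
Momentum path inoperative [OR]: Thruster branch down=not, Upper rate sensor failed=not, Reaction-wheel cluster fails=not → no input occurs → does not occur.
Spacecraft attitude control lost [OR]: Sensor suite fails=not, Backup chain unavailable=not, Momentum path inoperative=not, Auxiliary reaction wheel 2 malfunctions=not → no input occurs → does not occur.

No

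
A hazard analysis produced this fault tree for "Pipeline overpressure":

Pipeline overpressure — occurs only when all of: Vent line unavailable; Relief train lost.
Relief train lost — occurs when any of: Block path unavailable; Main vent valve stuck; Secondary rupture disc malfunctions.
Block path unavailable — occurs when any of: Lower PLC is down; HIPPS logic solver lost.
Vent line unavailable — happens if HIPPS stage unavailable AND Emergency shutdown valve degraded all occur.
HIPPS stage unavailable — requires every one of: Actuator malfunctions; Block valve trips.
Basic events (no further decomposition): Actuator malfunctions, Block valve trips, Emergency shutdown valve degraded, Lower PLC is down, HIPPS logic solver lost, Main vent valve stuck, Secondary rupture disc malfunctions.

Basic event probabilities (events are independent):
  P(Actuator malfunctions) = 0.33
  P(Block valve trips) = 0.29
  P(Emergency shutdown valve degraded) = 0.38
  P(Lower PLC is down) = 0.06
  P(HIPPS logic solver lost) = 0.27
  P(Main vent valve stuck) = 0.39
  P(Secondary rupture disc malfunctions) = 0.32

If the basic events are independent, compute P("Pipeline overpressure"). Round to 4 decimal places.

P(HIPPS stage unavailable) [AND] = 0.33 × 0.29 = 0.095700
P(Vent line unavailable) [AND] = 0.095700 × 0.38 = 0.036366
P(Block path unavailable) [OR] = 1 − (1−0.06) × (1−0.27) = 0.313800
P(Relief train lost) [OR] = 1 − (1−0.313800) × (1−0.39) × (1−0.32) = 0.715364
P(Pipeline overpressure) [AND] = 0.036366 × 0.715364 = 0.026015
Rounded to 4 decimal places: P(Pipeline overpressure) ≈ 0.0260.

0.0260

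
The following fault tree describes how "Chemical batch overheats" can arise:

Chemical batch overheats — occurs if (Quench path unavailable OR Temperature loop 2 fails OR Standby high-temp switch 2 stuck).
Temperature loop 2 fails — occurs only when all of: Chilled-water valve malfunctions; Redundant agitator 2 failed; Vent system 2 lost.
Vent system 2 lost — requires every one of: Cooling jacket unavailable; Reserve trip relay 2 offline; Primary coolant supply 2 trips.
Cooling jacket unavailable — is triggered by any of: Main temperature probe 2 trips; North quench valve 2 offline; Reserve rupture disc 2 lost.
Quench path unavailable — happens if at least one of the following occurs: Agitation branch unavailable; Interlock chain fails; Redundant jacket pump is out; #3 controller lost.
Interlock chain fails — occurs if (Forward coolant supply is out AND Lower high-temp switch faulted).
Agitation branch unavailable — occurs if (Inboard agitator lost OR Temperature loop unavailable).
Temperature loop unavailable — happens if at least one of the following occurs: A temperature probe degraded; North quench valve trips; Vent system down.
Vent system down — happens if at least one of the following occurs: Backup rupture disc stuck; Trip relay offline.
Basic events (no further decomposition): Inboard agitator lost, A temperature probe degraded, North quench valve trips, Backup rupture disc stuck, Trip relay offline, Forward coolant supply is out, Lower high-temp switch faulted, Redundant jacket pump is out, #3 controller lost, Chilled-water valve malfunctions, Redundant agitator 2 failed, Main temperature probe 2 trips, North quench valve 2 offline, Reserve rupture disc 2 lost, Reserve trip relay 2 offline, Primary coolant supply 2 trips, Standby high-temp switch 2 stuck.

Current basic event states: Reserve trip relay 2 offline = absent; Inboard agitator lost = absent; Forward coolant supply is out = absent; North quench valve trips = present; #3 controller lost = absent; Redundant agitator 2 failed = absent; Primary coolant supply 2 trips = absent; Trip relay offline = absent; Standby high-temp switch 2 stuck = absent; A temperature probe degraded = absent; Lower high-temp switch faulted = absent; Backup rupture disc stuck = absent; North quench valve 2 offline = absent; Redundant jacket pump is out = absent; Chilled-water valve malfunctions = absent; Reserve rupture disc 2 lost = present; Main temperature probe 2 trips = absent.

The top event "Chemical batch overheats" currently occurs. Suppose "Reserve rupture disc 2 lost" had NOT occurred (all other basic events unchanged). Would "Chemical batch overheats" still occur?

Counterfactual: set "Reserve rupture disc 2 lost" to not occurred.
Vent system down [OR]: Backup rupture disc stuck=not, Trip relay offline=not → no input occurs → does not occur.
Temperature loop unavailable [OR]: A temperature probe degraded=not, North quench valve trips=occurs, Vent system down=not → at least one input occurs → occurs.
Agitation branch unavailable [OR]: Inboard agitator lost=not, Temperature loop unavailable=occurs → at least one input occurs → occurs.
Interlock chain fails [AND]: Forward coolant supply is out=not, Lower high-temp switch faulted=not → not all inputs occur → does not occur.
Quench path unavailable [OR]: Agitation branch unavailable=occurs, Interlock chain fails=not, Redundant jacket pump is out=not, #3 controller lost=not → at least one input occurs → occurs.
Cooling jacket unavailable [OR]: Main temperature probe 2 trips=not, North quench valve 2 offline=not, Reserve rupture disc 2 lost=not → no input occurs → does not occur.
Vent system 2 lost [AND]: Cooling jacket unavailable=not, Reserve trip relay 2 offline=not, Primary coolant supply 2 trips=not → not all inputs occur → does not occur.
Temperature loop 2 fails [AND]: Chilled-water valve malfunctions=not, Redundant agitator 2 failed=not, Vent system 2 lost=not → not all inputs occur → does not occur.
Chemical batch overheats [OR]: Quench path unavailable=occurs, Temperature loop 2 fails=not, Standby high-temp switch 2 stuck=not → at least one input occurs → occurs.

Yes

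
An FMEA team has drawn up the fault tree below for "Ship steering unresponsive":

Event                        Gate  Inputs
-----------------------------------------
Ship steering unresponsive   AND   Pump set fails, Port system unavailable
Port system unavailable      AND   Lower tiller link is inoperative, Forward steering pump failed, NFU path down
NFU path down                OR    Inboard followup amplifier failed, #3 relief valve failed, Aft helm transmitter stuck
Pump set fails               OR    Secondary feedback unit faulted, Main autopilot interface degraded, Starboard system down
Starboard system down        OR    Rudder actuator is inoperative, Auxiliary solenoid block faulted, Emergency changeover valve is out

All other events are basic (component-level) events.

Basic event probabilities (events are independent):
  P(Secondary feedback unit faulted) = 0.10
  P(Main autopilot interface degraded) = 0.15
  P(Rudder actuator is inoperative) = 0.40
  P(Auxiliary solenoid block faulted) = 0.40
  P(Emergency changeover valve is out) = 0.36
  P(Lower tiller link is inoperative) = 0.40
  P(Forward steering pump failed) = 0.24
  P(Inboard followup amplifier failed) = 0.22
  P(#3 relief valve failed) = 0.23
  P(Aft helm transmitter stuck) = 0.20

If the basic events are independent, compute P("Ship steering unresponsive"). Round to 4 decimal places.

0.0411

P(Starboard system down) [OR] = 1 − (1−0.40) × (1−0.40) × (1−0.36) = 0.769600
P(Pump set fails) [OR] = 1 − (1−0.10) × (1−0.15) × (1−0.769600) = 0.823744
P(NFU path down) [OR] = 1 − (1−0.22) × (1−0.23) × (1−0.20) = 0.519520
P(Port system unavailable) [AND] = 0.40 × 0.24 × 0.519520 = 0.049874
P(Ship steering unresponsive) [AND] = 0.823744 × 0.049874 = 0.041083
Rounded to 4 decimal places: P(Ship steering unresponsive) ≈ 0.0411.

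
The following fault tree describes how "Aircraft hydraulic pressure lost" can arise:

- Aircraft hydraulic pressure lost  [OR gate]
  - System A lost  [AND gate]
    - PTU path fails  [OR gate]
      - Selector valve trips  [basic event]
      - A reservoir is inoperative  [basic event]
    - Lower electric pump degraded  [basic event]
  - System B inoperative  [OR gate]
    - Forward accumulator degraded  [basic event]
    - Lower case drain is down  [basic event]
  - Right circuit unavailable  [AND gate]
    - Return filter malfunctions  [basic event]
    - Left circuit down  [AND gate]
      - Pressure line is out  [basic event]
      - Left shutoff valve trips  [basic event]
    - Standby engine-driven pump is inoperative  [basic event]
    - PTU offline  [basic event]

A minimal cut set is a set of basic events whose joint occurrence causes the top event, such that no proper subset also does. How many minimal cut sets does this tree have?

PTU path fails [OR]: union of children's cut sets → 2 cut set(s).
System A lost [AND]: one cut set from each child combined → 2 × 1 = 2 cut set(s).
System B inoperative [OR]: union of children's cut sets → 2 cut set(s).
Left circuit down [AND]: one cut set from each child combined → 1 × 1 = 1 cut set(s).
Right circuit unavailable [AND]: one cut set from each child combined → 1 × 1 × 1 × 1 = 1 cut set(s).
Aircraft hydraulic pressure lost [OR]: union of children's cut sets → 5 cut set(s).
Minimal cut sets: {Lower electric pump degraded, Selector valve trips}; {A reservoir is inoperative, Lower electric pump degraded}; {Forward accumulator degraded}; {Lower case drain is down}; {Left shutoff valve trips, PTU offline, Pressure line is out, Return filter malfunctions, Standby engine-driven pump is inoperative}.

5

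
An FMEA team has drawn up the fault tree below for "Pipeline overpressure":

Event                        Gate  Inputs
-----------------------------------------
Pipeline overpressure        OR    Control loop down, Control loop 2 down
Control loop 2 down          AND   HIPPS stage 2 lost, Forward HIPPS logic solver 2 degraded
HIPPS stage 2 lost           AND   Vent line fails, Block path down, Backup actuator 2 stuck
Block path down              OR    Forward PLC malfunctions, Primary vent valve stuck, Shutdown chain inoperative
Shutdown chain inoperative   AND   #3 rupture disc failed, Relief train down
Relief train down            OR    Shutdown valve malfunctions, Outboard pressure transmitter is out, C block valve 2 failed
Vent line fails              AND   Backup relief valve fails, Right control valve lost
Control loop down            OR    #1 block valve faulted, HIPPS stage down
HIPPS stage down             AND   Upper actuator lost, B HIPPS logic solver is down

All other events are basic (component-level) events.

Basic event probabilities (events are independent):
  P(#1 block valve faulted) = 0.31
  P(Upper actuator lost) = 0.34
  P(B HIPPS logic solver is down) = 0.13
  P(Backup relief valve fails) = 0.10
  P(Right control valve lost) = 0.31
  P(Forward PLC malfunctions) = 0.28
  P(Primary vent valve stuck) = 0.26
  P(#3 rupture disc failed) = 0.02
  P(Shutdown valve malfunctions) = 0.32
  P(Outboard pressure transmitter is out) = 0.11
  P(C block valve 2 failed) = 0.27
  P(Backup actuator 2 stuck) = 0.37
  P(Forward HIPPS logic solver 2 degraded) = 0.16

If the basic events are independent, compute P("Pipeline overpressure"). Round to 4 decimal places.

P(HIPPS stage down) [AND] = 0.34 × 0.13 = 0.044200
P(Control loop down) [OR] = 1 − (1−0.31) × (1−0.044200) = 0.340498
P(Vent line fails) [AND] = 0.10 × 0.31 = 0.031000
P(Relief train down) [OR] = 1 − (1−0.32) × (1−0.11) × (1−0.27) = 0.558204
P(Shutdown chain inoperative) [AND] = 0.02 × 0.558204 = 0.011164
P(Block path down) [OR] = 1 − (1−0.28) × (1−0.26) × (1−0.011164) = 0.473148
P(HIPPS stage 2 lost) [AND] = 0.031000 × 0.473148 × 0.37 = 0.005427
P(Control loop 2 down) [AND] = 0.005427 × 0.16 = 0.000868
P(Pipeline overpressure) [OR] = 1 − (1−0.340498) × (1−0.000868) = 0.341070
Rounded to 4 decimal places: P(Pipeline overpressure) ≈ 0.3411.

0.3411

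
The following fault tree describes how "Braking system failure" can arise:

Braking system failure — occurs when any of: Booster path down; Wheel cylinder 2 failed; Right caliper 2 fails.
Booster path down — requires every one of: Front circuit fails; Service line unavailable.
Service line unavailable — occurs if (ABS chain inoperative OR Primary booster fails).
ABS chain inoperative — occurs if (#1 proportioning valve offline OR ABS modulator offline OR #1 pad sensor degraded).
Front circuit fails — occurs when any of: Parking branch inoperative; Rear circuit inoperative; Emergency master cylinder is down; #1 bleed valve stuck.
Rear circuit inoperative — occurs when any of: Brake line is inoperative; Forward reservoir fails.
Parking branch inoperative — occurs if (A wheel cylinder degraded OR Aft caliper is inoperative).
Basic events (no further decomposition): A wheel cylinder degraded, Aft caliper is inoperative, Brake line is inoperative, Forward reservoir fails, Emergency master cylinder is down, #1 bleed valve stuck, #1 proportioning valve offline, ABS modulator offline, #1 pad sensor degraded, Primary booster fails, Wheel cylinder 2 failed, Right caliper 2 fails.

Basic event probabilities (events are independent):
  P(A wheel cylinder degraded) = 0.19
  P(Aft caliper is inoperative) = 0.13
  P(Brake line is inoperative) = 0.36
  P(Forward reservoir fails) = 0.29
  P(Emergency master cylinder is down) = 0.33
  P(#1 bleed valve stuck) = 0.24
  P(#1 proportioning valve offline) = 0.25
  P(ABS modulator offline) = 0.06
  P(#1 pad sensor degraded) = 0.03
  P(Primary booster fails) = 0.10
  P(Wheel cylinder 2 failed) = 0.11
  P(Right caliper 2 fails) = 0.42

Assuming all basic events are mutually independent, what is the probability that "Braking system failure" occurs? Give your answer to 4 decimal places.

P(Parking branch inoperative) [OR] = 1 − (1−0.19) × (1−0.13) = 0.295300
P(Rear circuit inoperative) [OR] = 1 − (1−0.36) × (1−0.29) = 0.545600
P(Front circuit fails) [OR] = 1 − (1−0.295300) × (1−0.545600) × (1−0.33) × (1−0.24) = 0.836946
P(ABS chain inoperative) [OR] = 1 − (1−0.25) × (1−0.06) × (1−0.03) = 0.316150
P(Service line unavailable) [OR] = 1 − (1−0.316150) × (1−0.10) = 0.384535
P(Booster path down) [AND] = 0.836946 × 0.384535 = 0.321835
P(Braking system failure) [OR] = 1 − (1−0.321835) × (1−0.11) × (1−0.42) = 0.649931
Rounded to 4 decimal places: P(Braking system failure) ≈ 0.6499.

0.6499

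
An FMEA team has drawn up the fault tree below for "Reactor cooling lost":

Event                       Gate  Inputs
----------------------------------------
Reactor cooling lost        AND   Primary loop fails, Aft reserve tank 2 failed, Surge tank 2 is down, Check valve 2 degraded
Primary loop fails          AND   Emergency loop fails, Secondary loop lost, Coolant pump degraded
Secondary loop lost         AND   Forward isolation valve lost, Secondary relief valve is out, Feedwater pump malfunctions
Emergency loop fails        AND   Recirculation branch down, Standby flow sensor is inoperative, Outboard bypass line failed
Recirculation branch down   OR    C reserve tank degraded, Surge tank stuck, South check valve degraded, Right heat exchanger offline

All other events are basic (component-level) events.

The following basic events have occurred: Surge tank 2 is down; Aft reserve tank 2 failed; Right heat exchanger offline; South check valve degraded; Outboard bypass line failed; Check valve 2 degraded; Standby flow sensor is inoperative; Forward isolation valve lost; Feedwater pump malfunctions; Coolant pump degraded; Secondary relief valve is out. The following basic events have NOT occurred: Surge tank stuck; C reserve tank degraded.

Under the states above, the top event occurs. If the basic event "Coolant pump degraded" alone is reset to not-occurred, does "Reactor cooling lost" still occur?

No

Counterfactual: set "Coolant pump degraded" to not occurred.
Recirculation branch down [OR]: C reserve tank degraded=not, Surge tank stuck=not, South check valve degraded=occurs, Right heat exchanger offline=occurs → at least one input occurs → occurs.
Emergency loop fails [AND]: Recirculation branch down=occurs, Standby flow sensor is inoperative=occurs, Outboard bypass line failed=occurs → all inputs occur → occurs.
Secondary loop lost [AND]: Forward isolation valve lost=occurs, Secondary relief valve is out=occurs, Feedwater pump malfunctions=occurs → all inputs occur → occurs.
Primary loop fails [AND]: Emergency loop fails=occurs, Secondary loop lost=occurs, Coolant pump degraded=not → not all inputs occur → does not occur.
Reactor cooling lost [AND]: Primary loop fails=not, Aft reserve tank 2 failed=occurs, Surge tank 2 is down=occurs, Check valve 2 degraded=occurs → not all inputs occur → does not occur.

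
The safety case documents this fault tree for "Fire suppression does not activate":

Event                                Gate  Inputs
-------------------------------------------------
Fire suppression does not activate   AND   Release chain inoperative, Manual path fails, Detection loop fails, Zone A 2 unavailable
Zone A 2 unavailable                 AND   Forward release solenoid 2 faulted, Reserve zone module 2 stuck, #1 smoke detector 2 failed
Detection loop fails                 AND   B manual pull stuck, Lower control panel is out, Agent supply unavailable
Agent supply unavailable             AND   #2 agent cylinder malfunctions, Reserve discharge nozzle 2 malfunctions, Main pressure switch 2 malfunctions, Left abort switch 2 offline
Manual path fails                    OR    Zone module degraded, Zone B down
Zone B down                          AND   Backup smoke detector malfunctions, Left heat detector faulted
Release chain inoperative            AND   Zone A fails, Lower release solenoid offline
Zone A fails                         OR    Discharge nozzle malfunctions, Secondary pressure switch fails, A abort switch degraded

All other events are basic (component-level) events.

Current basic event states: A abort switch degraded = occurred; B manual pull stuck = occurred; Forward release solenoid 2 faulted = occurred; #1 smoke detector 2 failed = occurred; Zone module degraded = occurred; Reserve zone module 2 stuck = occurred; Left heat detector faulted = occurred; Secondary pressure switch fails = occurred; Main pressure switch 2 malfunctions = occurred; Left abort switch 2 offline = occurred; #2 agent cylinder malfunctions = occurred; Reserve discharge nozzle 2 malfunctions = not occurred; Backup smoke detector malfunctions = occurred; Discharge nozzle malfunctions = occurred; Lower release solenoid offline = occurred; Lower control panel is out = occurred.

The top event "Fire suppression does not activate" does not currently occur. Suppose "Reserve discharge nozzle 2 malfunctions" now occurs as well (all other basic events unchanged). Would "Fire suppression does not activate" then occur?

Yes

Counterfactual: set "Reserve discharge nozzle 2 malfunctions" to occurred.
Zone A fails [OR]: Discharge nozzle malfunctions=occurs, Secondary pressure switch fails=occurs, A abort switch degraded=occurs → at least one input occurs → occurs.
Release chain inoperative [AND]: Zone A fails=occurs, Lower release solenoid offline=occurs → all inputs occur → occurs.
Zone B down [AND]: Backup smoke detector malfunctions=occurs, Left heat detector faulted=occurs → all inputs occur → occurs.
Manual path fails [OR]: Zone module degraded=occurs, Zone B down=occurs → at least one input occurs → occurs.
Agent supply unavailable [AND]: #2 agent cylinder malfunctions=occurs, Reserve discharge nozzle 2 malfunctions=occurs, Main pressure switch 2 malfunctions=occurs, Left abort switch 2 offline=occurs → all inputs occur → occurs.
Detection loop fails [AND]: B manual pull stuck=occurs, Lower control panel is out=occurs, Agent supply unavailable=occurs → all inputs occur → occurs.
Zone A 2 unavailable [AND]: Forward release solenoid 2 faulted=occurs, Reserve zone module 2 stuck=occurs, #1 smoke detector 2 failed=occurs → all inputs occur → occurs.
Fire suppression does not activate [AND]: Release chain inoperative=occurs, Manual path fails=occurs, Detection loop fails=occurs, Zone A 2 unavailable=occurs → all inputs occur → occurs.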